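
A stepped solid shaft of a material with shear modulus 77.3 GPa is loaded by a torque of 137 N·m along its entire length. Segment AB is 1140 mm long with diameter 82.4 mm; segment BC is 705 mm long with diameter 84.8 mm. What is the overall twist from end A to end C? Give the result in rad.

6.93e-4 rad

J_AB = π(0.0824)⁴/32 = 4.53×10^-6 m⁴; J_BC = π(0.0848)⁴/32 = 5.08×10^-6 m⁴.
θ = (T/G)·Σ L_i/J_i = (137.0/77.3×10⁹)·(1.14/4.53×10^-6 + 0.705/5.08×10^-6) = 6.925×10^-4 rad.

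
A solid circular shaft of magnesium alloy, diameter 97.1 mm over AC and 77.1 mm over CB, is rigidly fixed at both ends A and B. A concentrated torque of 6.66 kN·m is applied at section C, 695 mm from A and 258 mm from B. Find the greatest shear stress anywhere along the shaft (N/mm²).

38.3 N/mm²

Compatibility: T_A·a/J_AC = T_B·b/J_CB with T_A + T_B = T₀.
J_AC = 8.73×10^-6 m⁴, J_CB = 3.47×10^-6 m⁴, so T_A = T₀·(J_AC/a)/((J_AC/a)+(J_CB/b)) = 3216 N·m, T_B = 3444 N·m.
τ in each portion: τ_AC = 1.79×10^7 Pa, τ_CB = 3.83×10^7 Pa; maximum is in CB.
τ_max = T_CB·r/J = 3444·0.0385/3.47×10^-6 = 3.827×10^7 Pa.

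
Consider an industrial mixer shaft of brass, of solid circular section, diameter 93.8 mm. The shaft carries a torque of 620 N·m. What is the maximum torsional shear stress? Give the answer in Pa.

3.83e6 Pa

J = πd⁴/32 = π(0.0938)⁴/32 = 7.600×10^-6 m⁴.
τ_max = T·r/J = 620.0 × 0.0469 / 7.600×10^-6 = 3.826×10^6 Pa.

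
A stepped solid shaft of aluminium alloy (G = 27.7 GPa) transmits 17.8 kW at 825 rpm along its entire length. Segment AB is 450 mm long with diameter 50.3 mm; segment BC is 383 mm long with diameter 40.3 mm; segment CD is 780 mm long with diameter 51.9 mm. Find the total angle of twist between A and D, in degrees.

1.40°

ω = 2π·825/60 = 86.39 rad/s, so T = P/ω = 17.8×10³ / 86.39 = 206.0 N·m.
J_AB = π(0.0503)⁴/32 = 6.28×10^-7 m⁴; J_BC = π(0.0403)⁴/32 = 2.59×10^-7 m⁴; J_CD = π(0.0519)⁴/32 = 7.12×10^-7 m⁴.
θ = (T/G)·Σ L_i/J_i = (206.0/27.7×10⁹)·(0.450/6.28×10^-7 + 0.383/2.59×10^-7 + 0.780/7.12×10^-7) = 0.02447 rad.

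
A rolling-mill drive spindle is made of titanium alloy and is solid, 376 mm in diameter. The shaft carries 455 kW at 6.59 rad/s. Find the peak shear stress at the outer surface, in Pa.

ω = 6.59 rad/s, so T = P/ω = 455×10³ / 6.590 = 69040 N·m.
J = πd⁴/32 = π(0.376)⁴/32 = 1.962×10^-3 m⁴.
τ_max = T·r/J = 69040 × 0.188 / 1.962×10^-3 = 6.615×10^6 Pa.

6.62e6 Pa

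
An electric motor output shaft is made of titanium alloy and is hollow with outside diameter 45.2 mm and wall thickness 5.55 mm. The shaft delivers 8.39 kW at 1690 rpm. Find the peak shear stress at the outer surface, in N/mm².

ω = 2π·1690/60 = 177.0 rad/s, so T = P/ω = 8.39×10³ / 177.0 = 47.41 N·m.
J = π(d_o⁴ − d_i⁴)/32 = π(0.0452⁴ − 0.0341⁴)/32 = 2.770×10^-7 m⁴.
τ_max = T·r/J = 47.41 × 0.0226 / 2.770×10^-7 = 3.867×10^6 Pa.

3.87 N/mm²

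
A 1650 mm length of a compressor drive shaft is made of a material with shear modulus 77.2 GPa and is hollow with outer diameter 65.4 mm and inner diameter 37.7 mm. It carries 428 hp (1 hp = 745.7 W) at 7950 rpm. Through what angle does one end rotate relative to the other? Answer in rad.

ω = 2π·7950/60 = 832.5 rad/s, so T = P/ω = 428×745.7 / 832.5 = 383.4 N·m.
J = π(d_o⁴ − d_i⁴)/32 = π(0.0654⁴ − 0.0377⁴)/32 = 1.598×10^-6 m⁴.
θ = T·L/(G·J) = 383.4 × 1.65 / (77.2×10⁹ × 1.598×10^-6) = 5.128×10^-3 rad.

0.00513 rad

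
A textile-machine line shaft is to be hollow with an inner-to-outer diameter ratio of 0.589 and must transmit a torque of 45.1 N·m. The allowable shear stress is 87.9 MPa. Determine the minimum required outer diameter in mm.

14.4 mm

For a hollow shaft with d_i/d_o = 0.589: τ_max = 16T/(π d_o³ (1−k⁴)), so d_o = [16T/(π τ_allow (1−k⁴))]^(1/3) = [16·45.10/(π·8.79×10^7·0.8796)]^(1/3) = 0.01438 m.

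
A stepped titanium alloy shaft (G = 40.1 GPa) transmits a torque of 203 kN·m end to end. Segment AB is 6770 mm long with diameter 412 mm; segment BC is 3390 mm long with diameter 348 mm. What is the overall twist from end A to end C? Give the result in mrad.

24.0 mrad

J_AB = π(0.412)⁴/32 = 2.83×10^-3 m⁴; J_BC = π(0.348)⁴/32 = 1.44×10^-3 m⁴.
θ = (T/G)·Σ L_i/J_i = (203000/40.1×10⁹)·(6.77/2.83×10^-3 + 3.39/1.44×10^-3) = 0.02403 rad.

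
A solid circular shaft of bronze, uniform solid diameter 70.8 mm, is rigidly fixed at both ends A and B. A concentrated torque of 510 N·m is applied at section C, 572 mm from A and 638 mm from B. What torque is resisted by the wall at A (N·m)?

269 N·m

With uniform GJ and both ends fixed, compatibility θ_AC = θ_CB gives T_A·a = T_B·b, together with T_A + T_B = T₀.
T_A = T₀·b/(a+b) = 510.0·638/1210 = 268.9 N·m; T_B = 241.1 N·m.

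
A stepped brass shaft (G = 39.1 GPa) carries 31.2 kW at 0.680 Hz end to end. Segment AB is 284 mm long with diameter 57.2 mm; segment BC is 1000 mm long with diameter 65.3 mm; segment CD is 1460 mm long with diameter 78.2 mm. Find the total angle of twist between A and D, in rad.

0.229 rad

ω = 2π·0.680 = 4.273 rad/s, so T = P/ω = 31.2×10³ / 4.273 = 7302 N·m.
J_AB = π(0.0572)⁴/32 = 1.05×10^-6 m⁴; J_BC = π(0.0653)⁴/32 = 1.79×10^-6 m⁴; J_CD = π(0.0782)⁴/32 = 3.67×10^-6 m⁴.
θ = (T/G)·Σ L_i/J_i = (7302/39.1×10⁹)·(0.284/1.05×10^-6 + 1.00/1.79×10^-6 + 1.46/3.67×10^-6) = 0.2294 rad.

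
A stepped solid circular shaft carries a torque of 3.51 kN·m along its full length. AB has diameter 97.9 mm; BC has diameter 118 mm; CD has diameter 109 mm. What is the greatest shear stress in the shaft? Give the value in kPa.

Under the same torque, τ_max = 16T/(πd³) is largest where d is smallest — segment AB (d = 97.9 mm).
τ_max = 16·3510/(π·(0.0979)³) = 1.905×10^7 Pa.

19100 kPa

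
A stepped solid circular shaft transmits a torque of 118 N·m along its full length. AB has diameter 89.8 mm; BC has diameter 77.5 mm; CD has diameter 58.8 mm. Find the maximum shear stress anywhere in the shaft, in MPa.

Under the same torque, τ_max = 16T/(πd³) is largest where d is smallest — segment CD (d = 58.8 mm).
τ_max = 16·118.0/(π·(0.0588)³) = 2.956×10^6 Pa.

2.96 MPa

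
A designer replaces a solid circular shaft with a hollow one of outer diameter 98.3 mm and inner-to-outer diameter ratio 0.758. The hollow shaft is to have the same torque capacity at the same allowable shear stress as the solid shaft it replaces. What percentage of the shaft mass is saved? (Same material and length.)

44.4 %

Equal τ_max and T ⇒ the solid shaft needs d_s³ = d_o³(1−k⁴), so d_s = 98.3·(1−0.758⁴)^(1/3) = 86.01 mm.
Area ratio A_h/A_s = d_o²(1−k²)/d_s² = (1−k²)/(1−k⁴)^(2/3) = 0.5557.
Mass saving = 1 − 0.5557 = 44.4 %.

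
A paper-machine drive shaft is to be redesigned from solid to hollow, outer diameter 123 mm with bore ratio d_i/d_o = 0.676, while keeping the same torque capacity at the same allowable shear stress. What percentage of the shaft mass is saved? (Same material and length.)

Equal τ_max and T ⇒ the solid shaft needs d_s³ = d_o³(1−k⁴), so d_s = 123·(1−0.676⁴)^(1/3) = 113.8 mm.
Area ratio A_h/A_s = d_o²(1−k²)/d_s² = (1−k²)/(1−k⁴)^(2/3) = 0.6348.
Mass saving = 1 − 0.6348 = 36.5 %.

36.5 %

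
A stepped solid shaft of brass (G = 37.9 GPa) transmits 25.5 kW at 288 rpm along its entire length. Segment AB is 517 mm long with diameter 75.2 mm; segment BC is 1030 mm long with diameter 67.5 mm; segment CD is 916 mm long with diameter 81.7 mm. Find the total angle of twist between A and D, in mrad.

19.6 mrad

ω = 2π·288/60 = 30.16 rad/s, so T = P/ω = 25.5×10³ / 30.16 = 845.5 N·m.
J_AB = π(0.0752)⁴/32 = 3.14×10^-6 m⁴; J_BC = π(0.0675)⁴/32 = 2.04×10^-6 m⁴; J_CD = π(0.0817)⁴/32 = 4.37×10^-6 m⁴.
θ = (T/G)·Σ L_i/J_i = (845.5/37.9×10⁹)·(0.517/3.14×10^-6 + 1.03/2.04×10^-6 + 0.916/4.37×10^-6) = 0.01962 rad.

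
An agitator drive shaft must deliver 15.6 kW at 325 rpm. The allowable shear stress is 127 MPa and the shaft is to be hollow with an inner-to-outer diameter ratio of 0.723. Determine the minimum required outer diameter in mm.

ω = 2π·325/60 = 34.03 rad/s, so T = P/ω = 15.6×10³ / 34.03 = 458.4 N·m.
For a hollow shaft with d_i/d_o = 0.723: τ_max = 16T/(π d_o³ (1−k⁴)), so d_o = [16T/(π τ_allow (1−k⁴))]^(1/3) = [16·458.4/(π·1.27×10^8·0.7268)]^(1/3) = 0.02935 m.

29.4 mm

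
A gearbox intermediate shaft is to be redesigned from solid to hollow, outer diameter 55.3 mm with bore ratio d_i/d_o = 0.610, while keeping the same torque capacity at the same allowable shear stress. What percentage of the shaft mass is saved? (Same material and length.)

30.7 %

Equal τ_max and T ⇒ the solid shaft needs d_s³ = d_o³(1−k⁴), so d_s = 55.3·(1−0.610⁴)^(1/3) = 52.62 mm.
Area ratio A_h/A_s = d_o²(1−k²)/d_s² = (1−k²)/(1−k⁴)^(2/3) = 0.6935.
Mass saving = 1 − 0.6935 = 30.7 %.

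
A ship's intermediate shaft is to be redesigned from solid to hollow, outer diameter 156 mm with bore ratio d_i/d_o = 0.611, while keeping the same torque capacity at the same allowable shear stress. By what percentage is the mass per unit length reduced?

30.7 %

Equal τ_max and T ⇒ the solid shaft needs d_s³ = d_o³(1−k⁴), so d_s = 156·(1−0.611⁴)^(1/3) = 148.4 mm.
Area ratio A_h/A_s = d_o²(1−k²)/d_s² = (1−k²)/(1−k⁴)^(2/3) = 0.6926.
Mass saving = 1 − 0.6926 = 30.7 %.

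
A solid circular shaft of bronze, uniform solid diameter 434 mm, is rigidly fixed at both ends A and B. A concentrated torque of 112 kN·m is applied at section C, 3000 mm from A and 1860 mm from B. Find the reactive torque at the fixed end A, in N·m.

With uniform GJ and both ends fixed, compatibility θ_AC = θ_CB gives T_A·a = T_B·b, together with T_A + T_B = T₀.
T_A = T₀·b/(a+b) = 112000·1860/4860 = 42860 N·m; T_B = 69140 N·m.

42900 N·m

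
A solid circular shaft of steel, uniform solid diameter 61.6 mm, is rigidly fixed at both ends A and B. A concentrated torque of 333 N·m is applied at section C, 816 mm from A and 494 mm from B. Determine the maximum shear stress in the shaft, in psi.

655 psi

With uniform GJ and both ends fixed, compatibility θ_AC = θ_CB gives T_A·a = T_B·b, together with T_A + T_B = T₀.
T_A = T₀·b/(a+b) = 333.0·494/1310 = 125.6 N·m; T_B = 207.4 N·m.
τ in each portion: τ_AC = 2.74×10^6 Pa, τ_CB = 4.52×10^6 Pa; maximum is in CB.
τ_max = T_CB·r/J = 207.4·0.0308/1.41×10^-6 = 4.520×10^6 Pa.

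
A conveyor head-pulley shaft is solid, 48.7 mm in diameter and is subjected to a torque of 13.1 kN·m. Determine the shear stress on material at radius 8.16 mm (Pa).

J = πd⁴/32 = π(0.0487)⁴/32 = 5.522×10^-7 m⁴.
Shear stress varies linearly with radius: τ = T·r/J = 13100 × 0.00816 / 5.522×10^-7 = 1.936×10^8 Pa.

1.94e8 Pa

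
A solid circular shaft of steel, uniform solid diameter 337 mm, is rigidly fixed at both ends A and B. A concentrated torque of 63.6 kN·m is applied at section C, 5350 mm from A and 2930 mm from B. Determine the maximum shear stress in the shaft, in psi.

793 psi

With uniform GJ and both ends fixed, compatibility θ_AC = θ_CB gives T_A·a = T_B·b, together with T_A + T_B = T₀.
T_A = T₀·b/(a+b) = 63600·2930/8280 = 22510 N·m; T_B = 41090 N·m.
τ in each portion: τ_AC = 2.99×10^6 Pa, τ_CB = 5.47×10^6 Pa; maximum is in CB.
τ_max = T_CB·r/J = 41090·0.169/1.27×10^-3 = 5.468×10^6 Pa.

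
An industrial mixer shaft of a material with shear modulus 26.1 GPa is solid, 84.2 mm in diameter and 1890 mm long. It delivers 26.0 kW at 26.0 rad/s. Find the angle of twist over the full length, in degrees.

ω = 26.0 rad/s, so T = P/ω = 26.0×10³ / 26.00 = 1000 N·m.
J = πd⁴/32 = π(0.0842)⁴/32 = 4.935×10^-6 m⁴.
θ = T·L/(G·J) = 1000 × 1.89 / (26.1×10⁹ × 4.935×10^-6) = 0.01467 rad.

0.841°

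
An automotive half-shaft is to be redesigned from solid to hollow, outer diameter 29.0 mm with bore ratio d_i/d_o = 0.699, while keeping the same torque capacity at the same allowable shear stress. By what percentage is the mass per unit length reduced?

38.7 %

Equal τ_max and T ⇒ the solid shaft needs d_s³ = d_o³(1−k⁴), so d_s = 29.0·(1−0.699⁴)^(1/3) = 26.48 mm.
Area ratio A_h/A_s = d_o²(1−k²)/d_s² = (1−k²)/(1−k⁴)^(2/3) = 0.6134.
Mass saving = 1 − 0.6134 = 38.7 %.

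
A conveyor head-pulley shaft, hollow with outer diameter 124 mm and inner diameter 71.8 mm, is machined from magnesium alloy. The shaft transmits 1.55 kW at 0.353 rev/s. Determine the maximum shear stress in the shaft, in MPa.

2.10 MPa

ω = 2π·0.353 = 2.218 rad/s, so T = P/ω = 1.55×10³ / 2.218 = 698.8 N·m.
J = π(d_o⁴ − d_i⁴)/32 = π(0.124⁴ − 0.0718⁴)/32 = 2.060×10^-5 m⁴.
τ_max = T·r/J = 698.8 × 0.0620 / 2.060×10^-5 = 2.103×10^6 Pa.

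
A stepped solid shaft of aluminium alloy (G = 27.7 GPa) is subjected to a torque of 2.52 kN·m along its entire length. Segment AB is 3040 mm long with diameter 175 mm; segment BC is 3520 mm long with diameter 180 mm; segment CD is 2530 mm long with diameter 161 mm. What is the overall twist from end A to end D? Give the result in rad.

J_AB = π(0.175)⁴/32 = 9.21×10^-5 m⁴; J_BC = π(0.180)⁴/32 = 1.03×10^-4 m⁴; J_CD = π(0.161)⁴/32 = 6.60×10^-5 m⁴.
θ = (T/G)·Σ L_i/J_i = (2520/27.7×10⁹)·(3.04/9.21×10^-5 + 3.52/1.03×10^-4 + 2.53/6.60×10^-5) = 9.600×10^-3 rad.

0.00960 rad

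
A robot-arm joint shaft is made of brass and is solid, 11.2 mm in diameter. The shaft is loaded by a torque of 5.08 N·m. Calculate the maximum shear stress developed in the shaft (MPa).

J = πd⁴/32 = π(0.0112)⁴/32 = 1.545×10^-9 m⁴.
τ_max = T·r/J = 5.080 × 0.00560 / 1.545×10^-9 = 1.842×10^7 Pa.

18.4 MPa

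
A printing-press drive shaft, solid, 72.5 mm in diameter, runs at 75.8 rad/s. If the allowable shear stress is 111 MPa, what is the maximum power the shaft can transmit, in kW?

630 kW

J = πd⁴/32 = π(0.0725)⁴/32 = 2.712×10^-6 m⁴.
T_max = τ_allow·J/r = 1.11×10^8 × 2.712×10^-6 / 0.0362 = 8306 N·m.
ω = 75.8 rad/s, so P_max = T_max·ω = 6.296×10^5 W.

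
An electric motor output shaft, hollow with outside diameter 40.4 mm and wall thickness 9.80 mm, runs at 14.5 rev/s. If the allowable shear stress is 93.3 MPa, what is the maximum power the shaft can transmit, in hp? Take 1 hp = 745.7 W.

137 hp

J = π(d_o⁴ − d_i⁴)/32 = π(0.0404⁴ − 0.0208⁴)/32 = 2.432×10^-7 m⁴.
T_max = τ_allow·J/r = 9.33×10^7 × 2.432×10^-7 / 0.0202 = 1123 N·m.
ω = 2π·14.5 = 91.11 rad/s, so P_max = T_max·ω = 1.023×10^5 W.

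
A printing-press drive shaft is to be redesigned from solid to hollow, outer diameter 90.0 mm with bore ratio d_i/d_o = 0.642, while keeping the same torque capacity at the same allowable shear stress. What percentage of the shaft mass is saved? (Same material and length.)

33.4 %

Equal τ_max and T ⇒ the solid shaft needs d_s³ = d_o³(1−k⁴), so d_s = 90.0·(1−0.642⁴)^(1/3) = 84.58 mm.
Area ratio A_h/A_s = d_o²(1−k²)/d_s² = (1−k²)/(1−k⁴)^(2/3) = 0.6655.
Mass saving = 1 − 0.6655 = 33.4 %.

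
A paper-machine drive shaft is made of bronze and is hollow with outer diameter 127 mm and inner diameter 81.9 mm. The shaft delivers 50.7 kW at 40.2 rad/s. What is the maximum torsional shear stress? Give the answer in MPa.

ω = 40.2 rad/s, so T = P/ω = 50.7×10³ / 40.20 = 1261 N·m.
J = π(d_o⁴ − d_i⁴)/32 = π(0.127⁴ − 0.0819⁴)/32 = 2.112×10^-5 m⁴.
τ_max = T·r/J = 1261 × 0.0635 / 2.112×10^-5 = 3.791×10^6 Pa.

3.79 MPa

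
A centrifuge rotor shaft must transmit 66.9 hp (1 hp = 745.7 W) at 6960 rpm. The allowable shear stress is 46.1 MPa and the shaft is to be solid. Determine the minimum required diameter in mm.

ω = 2π·6960/60 = 728.8 rad/s, so T = P/ω = 66.9×745.7 / 728.8 = 68.45 N·m.
For a solid shaft τ_max = 16T/(πd³), so d = (16T/(π τ_allow))^(1/3) = (16·68.45/(π·4.61×10^7))^(1/3) = 0.01963 m.

19.6 mm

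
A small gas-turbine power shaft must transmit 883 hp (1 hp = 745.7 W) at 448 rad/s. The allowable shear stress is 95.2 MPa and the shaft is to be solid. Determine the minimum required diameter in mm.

42.8 mm

ω = 448 rad/s, so T = P/ω = 883×745.7 / 448.0 = 1470 N·m.
For a solid shaft τ_max = 16T/(πd³), so d = (16T/(π τ_allow))^(1/3) = (16·1470/(π·9.52×10^7))^(1/3) = 0.04284 m.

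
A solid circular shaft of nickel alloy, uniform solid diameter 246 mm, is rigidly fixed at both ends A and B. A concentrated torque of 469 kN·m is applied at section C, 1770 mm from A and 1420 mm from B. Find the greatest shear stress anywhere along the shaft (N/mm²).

89.0 N/mm²

With uniform GJ and both ends fixed, compatibility θ_AC = θ_CB gives T_A·a = T_B·b, together with T_A + T_B = T₀.
T_A = T₀·b/(a+b) = 469000·1420/3190 = 208800 N·m; T_B = 260200 N·m.
τ in each portion: τ_AC = 7.14×10^7 Pa, τ_CB = 8.90×10^7 Pa; maximum is in CB.
τ_max = T_CB·r/J = 260200·0.123/3.60×10^-4 = 8.903×10^7 Pa.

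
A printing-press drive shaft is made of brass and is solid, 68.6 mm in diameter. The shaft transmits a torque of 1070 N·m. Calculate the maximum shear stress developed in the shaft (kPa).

J = πd⁴/32 = π(0.0686)⁴/32 = 2.174×10^-6 m⁴.
τ_max = T·r/J = 1070 × 0.0343 / 2.174×10^-6 = 1.688×10^7 Pa.

16900 kPa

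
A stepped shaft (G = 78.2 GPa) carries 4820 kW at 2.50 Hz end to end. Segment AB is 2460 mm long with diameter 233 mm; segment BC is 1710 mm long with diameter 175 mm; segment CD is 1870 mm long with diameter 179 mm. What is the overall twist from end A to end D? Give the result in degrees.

10.3°

ω = 2π·2.50 = 15.71 rad/s, so T = P/ω = 4820×10³ / 15.71 = 306900 N·m.
J_AB = π(0.233)⁴/32 = 2.89×10^-4 m⁴; J_BC = π(0.175)⁴/32 = 9.21×10^-5 m⁴; J_CD = π(0.179)⁴/32 = 1.01×10^-4 m⁴.
θ = (T/G)·Σ L_i/J_i = (306900/78.2×10⁹)·(2.46/2.89×10^-4 + 1.71/9.21×10^-5 + 1.87/1.01×10^-4) = 0.1790 rad.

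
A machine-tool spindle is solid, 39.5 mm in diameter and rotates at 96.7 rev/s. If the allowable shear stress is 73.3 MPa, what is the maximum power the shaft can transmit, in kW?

J = πd⁴/32 = π(0.0395)⁴/32 = 2.390×10^-7 m⁴.
T_max = τ_allow·J/r = 7.33×10^7 × 2.390×10^-7 / 0.0198 = 887.0 N·m.
ω = 2π·96.7 = 607.6 rad/s, so P_max = T_max·ω = 5.389×10^5 W.

539 kW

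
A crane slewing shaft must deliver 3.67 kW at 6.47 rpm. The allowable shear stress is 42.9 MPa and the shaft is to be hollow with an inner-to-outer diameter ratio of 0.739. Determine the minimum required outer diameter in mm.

97.1 mm

ω = 2π·6.47/60 = 0.6775 rad/s, so T = P/ω = 3.67×10³ / 0.6775 = 5417 N·m.
For a hollow shaft with d_i/d_o = 0.739: τ_max = 16T/(π d_o³ (1−k⁴)), so d_o = [16T/(π τ_allow (1−k⁴))]^(1/3) = [16·5417/(π·4.29×10^7·0.7018)]^(1/3) = 0.09713 m.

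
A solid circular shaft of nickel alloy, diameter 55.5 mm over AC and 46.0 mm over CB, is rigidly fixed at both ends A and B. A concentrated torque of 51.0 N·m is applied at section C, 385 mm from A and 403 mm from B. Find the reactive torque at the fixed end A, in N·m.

Compatibility: T_A·a/J_AC = T_B·b/J_CB with T_A + T_B = T₀.
J_AC = 9.31×10^-7 m⁴, J_CB = 4.40×10^-7 m⁴, so T_A = T₀·(J_AC/a)/((J_AC/a)+(J_CB/b)) = 35.15 N·m, T_B = 15.85 N·m.

35.2 N·m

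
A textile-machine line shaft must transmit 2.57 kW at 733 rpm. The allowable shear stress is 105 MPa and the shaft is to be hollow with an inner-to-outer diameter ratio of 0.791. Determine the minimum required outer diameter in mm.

13.9 mm

ω = 2π·733/60 = 76.76 rad/s, so T = P/ω = 2.57×10³ / 76.76 = 33.48 N·m.
For a hollow shaft with d_i/d_o = 0.791: τ_max = 16T/(π d_o³ (1−k⁴)), so d_o = [16T/(π τ_allow (1−k⁴))]^(1/3) = [16·33.48/(π·1.05×10^8·0.6085)]^(1/3) = 0.01387 m.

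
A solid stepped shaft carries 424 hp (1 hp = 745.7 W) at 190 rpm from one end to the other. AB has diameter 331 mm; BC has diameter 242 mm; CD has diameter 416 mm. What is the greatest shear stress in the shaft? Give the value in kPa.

5710 kPa

ω = 2π·190/60 = 19.90 rad/s, so T = P/ω = 424×745.7 / 19.90 = 15890 N·m.
Under the same torque, τ_max = 16T/(πd³) is largest where d is smallest — segment BC (d = 242 mm).
τ_max = 16·15890/(π·(0.242)³) = 5.710×10^6 Pa.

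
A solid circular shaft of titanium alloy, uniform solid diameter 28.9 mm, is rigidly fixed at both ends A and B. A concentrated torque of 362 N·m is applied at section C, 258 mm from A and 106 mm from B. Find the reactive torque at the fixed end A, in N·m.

With uniform GJ and both ends fixed, compatibility θ_AC = θ_CB gives T_A·a = T_B·b, together with T_A + T_B = T₀.
T_A = T₀·b/(a+b) = 362.0·106/364.0 = 105.4 N·m; T_B = 256.6 N·m.

105 N·m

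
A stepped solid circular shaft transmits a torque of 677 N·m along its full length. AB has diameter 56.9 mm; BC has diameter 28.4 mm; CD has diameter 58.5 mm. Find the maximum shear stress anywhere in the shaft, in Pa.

Under the same torque, τ_max = 16T/(πd³) is largest where d is smallest — segment BC (d = 28.4 mm).
τ_max = 16·677.0/(π·(0.0284)³) = 1.505×10^8 Pa.

1.51e8 Pa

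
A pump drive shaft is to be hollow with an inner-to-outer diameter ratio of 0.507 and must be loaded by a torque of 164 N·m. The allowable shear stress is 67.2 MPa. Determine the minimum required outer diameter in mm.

23.7 mm

For a hollow shaft with d_i/d_o = 0.507: τ_max = 16T/(π d_o³ (1−k⁴)), so d_o = [16T/(π τ_allow (1−k⁴))]^(1/3) = [16·164.0/(π·6.72×10^7·0.9339)]^(1/3) = 0.02370 m.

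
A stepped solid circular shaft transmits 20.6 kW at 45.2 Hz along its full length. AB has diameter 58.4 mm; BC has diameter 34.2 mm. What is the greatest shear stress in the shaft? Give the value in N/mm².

9.24 N/mm²

ω = 2π·45.2 = 284.0 rad/s, so T = P/ω = 20.6×10³ / 284.0 = 72.54 N·m.
Under the same torque, τ_max = 16T/(πd³) is largest where d is smallest — segment BC (d = 34.2 mm).
τ_max = 16·72.54/(π·(0.0342)³) = 9.235×10^6 Pa.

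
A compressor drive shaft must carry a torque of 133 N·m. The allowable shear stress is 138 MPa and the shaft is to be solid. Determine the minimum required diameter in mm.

For a solid shaft τ_max = 16T/(πd³), so d = (16T/(π τ_allow))^(1/3) = (16·133.0/(π·1.38×10^8))^(1/3) = 0.01699 m.

17.0 mm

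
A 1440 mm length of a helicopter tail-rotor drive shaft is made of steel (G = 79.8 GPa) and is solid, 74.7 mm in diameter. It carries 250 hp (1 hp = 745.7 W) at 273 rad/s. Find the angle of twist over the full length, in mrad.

4.03 mrad

ω = 273 rad/s, so T = P/ω = 250×745.7 / 273.0 = 682.9 N·m.
J = πd⁴/32 = π(0.0747)⁴/32 = 3.057×10^-6 m⁴.
θ = T·L/(G·J) = 682.9 × 1.44 / (79.8×10⁹ × 3.057×10^-6) = 4.031×10^-3 rad.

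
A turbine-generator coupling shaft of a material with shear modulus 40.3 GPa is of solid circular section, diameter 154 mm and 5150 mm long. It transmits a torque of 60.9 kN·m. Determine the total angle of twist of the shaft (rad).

0.141 rad

J = πd⁴/32 = π(0.154)⁴/32 = 5.522×10^-5 m⁴.
θ = T·L/(G·J) = 60900 × 5.15 / (40.3×10⁹ × 5.522×10^-5) = 0.1409 rad.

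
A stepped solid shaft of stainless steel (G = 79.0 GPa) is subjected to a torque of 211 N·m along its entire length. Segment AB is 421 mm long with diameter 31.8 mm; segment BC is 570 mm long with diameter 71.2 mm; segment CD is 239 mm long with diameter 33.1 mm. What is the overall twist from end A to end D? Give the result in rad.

0.0172 rad

J_AB = π(0.0318)⁴/32 = 1.00×10^-7 m⁴; J_BC = π(0.0712)⁴/32 = 2.52×10^-6 m⁴; J_CD = π(0.0331)⁴/32 = 1.18×10^-7 m⁴.
θ = (T/G)·Σ L_i/J_i = (211.0/79.0×10⁹)·(0.421/1.00×10^-7 + 0.570/2.52×10^-6 + 0.239/1.18×10^-7) = 0.01722 rad.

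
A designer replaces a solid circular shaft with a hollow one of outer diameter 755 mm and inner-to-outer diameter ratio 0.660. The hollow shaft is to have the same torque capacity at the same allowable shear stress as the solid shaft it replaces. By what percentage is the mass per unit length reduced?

35.1 %

Equal τ_max and T ⇒ the solid shaft needs d_s³ = d_o³(1−k⁴), so d_s = 755·(1−0.660⁴)^(1/3) = 703.9 mm.
Area ratio A_h/A_s = d_o²(1−k²)/d_s² = (1−k²)/(1−k⁴)^(2/3) = 0.6494.
Mass saving = 1 − 0.6494 = 35.1 %.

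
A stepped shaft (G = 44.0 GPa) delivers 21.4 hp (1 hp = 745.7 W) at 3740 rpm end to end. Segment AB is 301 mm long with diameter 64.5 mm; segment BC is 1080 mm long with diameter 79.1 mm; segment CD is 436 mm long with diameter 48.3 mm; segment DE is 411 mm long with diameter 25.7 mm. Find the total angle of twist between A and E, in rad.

ω = 2π·3740/60 = 391.7 rad/s, so T = P/ω = 21.4×745.7 / 391.7 = 40.75 N·m.
J_AB = π(0.0645)⁴/32 = 1.70×10^-6 m⁴; J_BC = π(0.0791)⁴/32 = 3.84×10^-6 m⁴; J_CD = π(0.0483)⁴/32 = 5.34×10^-7 m⁴; J_DE = π(0.0257)⁴/32 = 4.28×10^-8 m⁴.
θ = (T/G)·Σ L_i/J_i = (40.75/44.0×10⁹)·(0.301/1.70×10^-6 + 1.08/3.84×10^-6 + 0.436/5.34×10^-7 + 0.411/4.28×10^-8) = 0.01007 rad.

0.0101 rad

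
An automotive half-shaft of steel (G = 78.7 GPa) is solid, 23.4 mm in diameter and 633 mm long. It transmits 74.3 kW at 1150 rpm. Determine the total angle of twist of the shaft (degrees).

9.66°

ω = 2π·1150/60 = 120.4 rad/s, so T = P/ω = 74.3×10³ / 120.4 = 617.0 N·m.
J = πd⁴/32 = π(0.0234)⁴/32 = 2.943×10^-8 m⁴.
θ = T·L/(G·J) = 617.0 × 0.633 / (78.7×10⁹ × 2.943×10^-8) = 0.1686 rad.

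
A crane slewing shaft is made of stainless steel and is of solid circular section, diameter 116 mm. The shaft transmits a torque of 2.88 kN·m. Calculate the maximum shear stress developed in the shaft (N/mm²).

9.40 N/mm²

J = πd⁴/32 = π(0.116)⁴/32 = 1.778×10^-5 m⁴.
τ_max = T·r/J = 2880 × 0.0580 / 1.778×10^-5 = 9.397×10^6 Pa.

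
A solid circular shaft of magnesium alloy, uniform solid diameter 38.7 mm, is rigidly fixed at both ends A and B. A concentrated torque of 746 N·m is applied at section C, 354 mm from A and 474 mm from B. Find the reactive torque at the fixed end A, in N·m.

With uniform GJ and both ends fixed, compatibility θ_AC = θ_CB gives T_A·a = T_B·b, together with T_A + T_B = T₀.
T_A = T₀·b/(a+b) = 746.0·474/828.0 = 427.1 N·m; T_B = 318.9 N·m.

427 N·m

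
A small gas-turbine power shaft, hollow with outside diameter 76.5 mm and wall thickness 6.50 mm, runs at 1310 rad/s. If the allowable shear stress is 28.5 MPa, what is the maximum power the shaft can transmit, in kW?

J = π(d_o⁴ − d_i⁴)/32 = π(0.0765⁴ − 0.0635⁴)/32 = 1.766×10^-6 m⁴.
T_max = τ_allow·J/r = 2.85×10^7 × 1.766×10^-6 / 0.0382 = 1316 N·m.
ω = 1310 rad/s, so P_max = T_max·ω = 1.724×10^6 W.

1720 kW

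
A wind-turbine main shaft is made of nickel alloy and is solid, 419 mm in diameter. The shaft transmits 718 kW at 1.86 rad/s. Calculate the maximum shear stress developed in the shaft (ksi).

ω = 1.86 rad/s, so T = P/ω = 718×10³ / 1.860 = 386000 N·m.
J = πd⁴/32 = π(0.419)⁴/32 = 3.026×10^-3 m⁴.
τ_max = T·r/J = 386000 × 0.209 / 3.026×10^-3 = 2.673×10^7 Pa.

3.88 ksi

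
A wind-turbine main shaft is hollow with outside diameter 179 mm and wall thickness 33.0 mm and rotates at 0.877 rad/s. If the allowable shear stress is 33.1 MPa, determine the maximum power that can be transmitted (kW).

J = π(d_o⁴ − d_i⁴)/32 = π(0.179⁴ − 0.113⁴)/32 = 8.478×10^-5 m⁴.
T_max = τ_allow·J/r = 3.31×10^7 × 8.478×10^-5 / 0.0895 = 31350 N·m.
ω = 0.877 rad/s, so P_max = T_max·ω = 2.750×10^4 W.

27.5 kW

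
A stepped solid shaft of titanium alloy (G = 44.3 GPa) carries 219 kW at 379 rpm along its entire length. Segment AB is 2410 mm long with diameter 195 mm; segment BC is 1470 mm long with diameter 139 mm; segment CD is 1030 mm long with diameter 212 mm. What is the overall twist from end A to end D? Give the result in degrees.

0.444°

ω = 2π·379/60 = 39.69 rad/s, so T = P/ω = 219×10³ / 39.69 = 5518 N·m.
J_AB = π(0.195)⁴/32 = 1.42×10^-4 m⁴; J_BC = π(0.139)⁴/32 = 3.66×10^-5 m⁴; J_CD = π(0.212)⁴/32 = 1.98×10^-4 m⁴.
θ = (T/G)·Σ L_i/J_i = (5518/44.3×10⁹)·(2.41/1.42×10^-4 + 1.47/3.66×10^-5 + 1.03/1.98×10^-4) = 7.758×10^-3 rad.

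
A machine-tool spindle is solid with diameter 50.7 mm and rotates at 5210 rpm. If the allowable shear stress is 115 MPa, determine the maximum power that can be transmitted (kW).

J = πd⁴/32 = π(0.0507)⁴/32 = 6.487×10^-7 m⁴.
T_max = τ_allow·J/r = 1.15×10^8 × 6.487×10^-7 / 0.0254 = 2943 N·m.
ω = 2π·5210/60 = 545.6 rad/s, so P_max = T_max·ω = 1.606×10^6 W.

1610 kW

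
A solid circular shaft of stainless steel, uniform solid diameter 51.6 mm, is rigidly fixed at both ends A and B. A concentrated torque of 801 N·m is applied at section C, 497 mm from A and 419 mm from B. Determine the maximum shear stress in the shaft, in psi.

With uniform GJ and both ends fixed, compatibility θ_AC = θ_CB gives T_A·a = T_B·b, together with T_A + T_B = T₀.
T_A = T₀·b/(a+b) = 801.0·419/916.0 = 366.4 N·m; T_B = 434.6 N·m.
τ in each portion: τ_AC = 1.36×10^7 Pa, τ_CB = 1.61×10^7 Pa; maximum is in CB.
τ_max = T_CB·r/J = 434.6·0.0258/6.96×10^-7 = 1.611×10^7 Pa.

2340 psi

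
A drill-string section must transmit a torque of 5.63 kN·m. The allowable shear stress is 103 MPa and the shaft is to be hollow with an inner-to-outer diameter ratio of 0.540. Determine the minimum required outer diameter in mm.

67.3 mm

For a hollow shaft with d_i/d_o = 0.540: τ_max = 16T/(π d_o³ (1−k⁴)), so d_o = [16T/(π τ_allow (1−k⁴))]^(1/3) = [16·5630/(π·1.03×10^8·0.9150)]^(1/3) = 0.06726 m.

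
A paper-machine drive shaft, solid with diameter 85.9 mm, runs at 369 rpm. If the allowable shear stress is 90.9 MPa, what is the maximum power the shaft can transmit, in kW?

J = πd⁴/32 = π(0.0859)⁴/32 = 5.345×10^-6 m⁴.
T_max = τ_allow·J/r = 9.09×10^7 × 5.345×10^-6 / 0.0430 = 11310 N·m.
ω = 2π·369/60 = 38.64 rad/s, so P_max = T_max·ω = 4.371×10^5 W.

437 kW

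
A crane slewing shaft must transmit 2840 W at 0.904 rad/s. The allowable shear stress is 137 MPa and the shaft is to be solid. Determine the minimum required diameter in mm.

ω = 0.904 rad/s, so T = P/ω = 2840 / 0.9040 = 3142 N·m.
For a solid shaft τ_max = 16T/(πd³), so d = (16T/(π τ_allow))^(1/3) = (16·3142/(π·1.37×10^8))^(1/3) = 0.04888 m.

48.9 mm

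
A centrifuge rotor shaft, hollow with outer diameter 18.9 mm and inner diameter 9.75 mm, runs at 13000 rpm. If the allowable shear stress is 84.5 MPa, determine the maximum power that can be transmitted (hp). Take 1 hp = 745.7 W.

190 hp

J = π(d_o⁴ − d_i⁴)/32 = π(0.0189⁴ − 0.00975⁴)/32 = 1.164×10^-8 m⁴.
T_max = τ_allow·J/r = 8.45×10^7 × 1.164×10^-8 / 0.00945 = 104.1 N·m.
ω = 2π·13000/60 = 1361 rad/s, so P_max = T_max·ω = 1.417×10^5 W.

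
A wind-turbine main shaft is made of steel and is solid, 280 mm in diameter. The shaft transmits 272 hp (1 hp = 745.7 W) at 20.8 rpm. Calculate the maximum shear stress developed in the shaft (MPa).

21.6 MPa

ω = 2π·20.8/60 = 2.178 rad/s, so T = P/ω = 272×745.7 / 2.178 = 93120 N·m.
J = πd⁴/32 = π(0.280)⁴/32 = 6.034×10^-4 m⁴.
τ_max = T·r/J = 93120 × 0.140 / 6.034×10^-4 = 2.160×10^7 Pa.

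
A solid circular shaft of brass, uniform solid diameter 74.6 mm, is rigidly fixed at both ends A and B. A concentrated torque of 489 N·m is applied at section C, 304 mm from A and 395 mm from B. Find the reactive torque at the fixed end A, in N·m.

276 N·m

With uniform GJ and both ends fixed, compatibility θ_AC = θ_CB gives T_A·a = T_B·b, together with T_A + T_B = T₀.
T_A = T₀·b/(a+b) = 489.0·395/699.0 = 276.3 N·m; T_B = 212.7 N·m.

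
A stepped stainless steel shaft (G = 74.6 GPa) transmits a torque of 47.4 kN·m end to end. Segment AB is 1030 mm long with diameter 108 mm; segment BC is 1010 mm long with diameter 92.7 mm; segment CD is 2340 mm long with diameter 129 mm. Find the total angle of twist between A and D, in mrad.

J_AB = π(0.108)⁴/32 = 1.34×10^-5 m⁴; J_BC = π(0.0927)⁴/32 = 7.25×10^-6 m⁴; J_CD = π(0.129)⁴/32 = 2.72×10^-5 m⁴.
θ = (T/G)·Σ L_i/J_i = (47400/74.6×10⁹)·(1.03/1.34×10^-5 + 1.01/7.25×10^-6 + 2.34/2.72×10^-5) = 0.1922 rad.

192 mrad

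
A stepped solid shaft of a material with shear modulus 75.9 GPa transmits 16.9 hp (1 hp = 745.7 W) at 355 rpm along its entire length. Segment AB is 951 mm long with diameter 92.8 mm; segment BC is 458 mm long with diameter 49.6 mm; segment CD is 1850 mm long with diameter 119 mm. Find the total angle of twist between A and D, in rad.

0.00445 rad

ω = 2π·355/60 = 37.18 rad/s, so T = P/ω = 16.9×745.7 / 37.18 = 339.0 N·m.
J_AB = π(0.0928)⁴/32 = 7.28×10^-6 m⁴; J_BC = π(0.0496)⁴/32 = 5.94×10^-7 m⁴; J_CD = π(0.119)⁴/32 = 1.97×10^-5 m⁴.
θ = (T/G)·Σ L_i/J_i = (339.0/75.9×10⁹)·(0.951/7.28×10^-6 + 0.458/5.94×10^-7 + 1.85/1.97×10^-5) = 4.446×10^-3 rad.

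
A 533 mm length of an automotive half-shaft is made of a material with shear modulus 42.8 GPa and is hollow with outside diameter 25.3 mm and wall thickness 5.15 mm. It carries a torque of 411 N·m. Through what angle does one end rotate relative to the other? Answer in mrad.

145 mrad

J = π(d_o⁴ − d_i⁴)/32 = π(0.0253⁴ − 0.0150⁴)/32 = 3.525×10^-8 m⁴.
θ = T·L/(G·J) = 411.0 × 0.533 / (42.8×10⁹ × 3.525×10^-8) = 0.1452 rad.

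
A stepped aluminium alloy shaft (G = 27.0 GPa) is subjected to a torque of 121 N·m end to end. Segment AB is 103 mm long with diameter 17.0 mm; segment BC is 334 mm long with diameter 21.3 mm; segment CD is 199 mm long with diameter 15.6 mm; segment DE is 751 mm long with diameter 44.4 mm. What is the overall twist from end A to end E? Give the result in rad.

0.293 rad

J_AB = π(0.0170)⁴/32 = 8.20×10^-9 m⁴; J_BC = π(0.0213)⁴/32 = 2.02×10^-8 m⁴; J_CD = π(0.0156)⁴/32 = 5.81×10^-9 m⁴; J_DE = π(0.0444)⁴/32 = 3.82×10^-7 m⁴.
θ = (T/G)·Σ L_i/J_i = (121.0/27.0×10⁹)·(0.103/8.20×10^-9 + 0.334/2.02×10^-8 + 0.199/5.81×10^-9 + 0.751/3.82×10^-7) = 0.2926 rad.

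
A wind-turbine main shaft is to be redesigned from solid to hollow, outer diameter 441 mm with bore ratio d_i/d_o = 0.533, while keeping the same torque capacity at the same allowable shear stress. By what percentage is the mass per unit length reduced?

Equal τ_max and T ⇒ the solid shaft needs d_s³ = d_o³(1−k⁴), so d_s = 441·(1−0.533⁴)^(1/3) = 428.8 mm.
Area ratio A_h/A_s = d_o²(1−k²)/d_s² = (1−k²)/(1−k⁴)^(2/3) = 0.7572.
Mass saving = 1 − 0.7572 = 24.3 %.

24.3 %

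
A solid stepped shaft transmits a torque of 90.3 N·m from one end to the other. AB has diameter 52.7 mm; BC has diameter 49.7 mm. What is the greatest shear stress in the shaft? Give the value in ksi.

0.543 ksi

Under the same torque, τ_max = 16T/(πd³) is largest where d is smallest — segment BC (d = 49.7 mm).
τ_max = 16·90.30/(π·(0.0497)³) = 3.746×10^6 Pa.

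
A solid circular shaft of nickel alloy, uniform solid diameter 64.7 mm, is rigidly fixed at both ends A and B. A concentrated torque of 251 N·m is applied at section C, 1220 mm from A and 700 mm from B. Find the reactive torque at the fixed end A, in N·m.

With uniform GJ and both ends fixed, compatibility θ_AC = θ_CB gives T_A·a = T_B·b, together with T_A + T_B = T₀.
T_A = T₀·b/(a+b) = 251.0·700/1920 = 91.51 N·m; T_B = 159.5 N·m.

91.5 N·m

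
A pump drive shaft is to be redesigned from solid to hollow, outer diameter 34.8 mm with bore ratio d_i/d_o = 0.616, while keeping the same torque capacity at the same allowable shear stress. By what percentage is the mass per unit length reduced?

31.2 %

Equal τ_max and T ⇒ the solid shaft needs d_s³ = d_o³(1−k⁴), so d_s = 34.8·(1−0.616⁴)^(1/3) = 33.04 mm.
Area ratio A_h/A_s = d_o²(1−k²)/d_s² = (1−k²)/(1−k⁴)^(2/3) = 0.6883.
Mass saving = 1 − 0.6883 = 31.2 %.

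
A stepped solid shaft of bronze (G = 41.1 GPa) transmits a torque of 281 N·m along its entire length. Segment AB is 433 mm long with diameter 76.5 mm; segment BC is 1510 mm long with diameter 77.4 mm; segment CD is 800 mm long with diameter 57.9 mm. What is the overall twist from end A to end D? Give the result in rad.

J_AB = π(0.0765)⁴/32 = 3.36×10^-6 m⁴; J_BC = π(0.0774)⁴/32 = 3.52×10^-6 m⁴; J_CD = π(0.0579)⁴/32 = 1.10×10^-6 m⁴.
θ = (T/G)·Σ L_i/J_i = (281.0/41.1×10⁹)·(0.433/3.36×10^-6 + 1.51/3.52×10^-6 + 0.800/1.10×10^-6) = 8.768×10^-3 rad.

0.00877 rad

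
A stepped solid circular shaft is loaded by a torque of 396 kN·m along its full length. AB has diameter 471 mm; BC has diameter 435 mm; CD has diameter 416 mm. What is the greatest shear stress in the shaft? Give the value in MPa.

Under the same torque, τ_max = 16T/(πd³) is largest where d is smallest — segment CD (d = 416 mm).
τ_max = 16·396000/(π·(0.416)³) = 2.801×10^7 Pa.

28.0 MPa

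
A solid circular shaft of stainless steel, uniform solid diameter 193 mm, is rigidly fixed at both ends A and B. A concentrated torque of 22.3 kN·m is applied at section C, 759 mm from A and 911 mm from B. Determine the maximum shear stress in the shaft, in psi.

1250 psi

With uniform GJ and both ends fixed, compatibility θ_AC = θ_CB gives T_A·a = T_B·b, together with T_A + T_B = T₀.
T_A = T₀·b/(a+b) = 22300·911/1670 = 12160 N·m; T_B = 10140 N·m.
τ in each portion: τ_AC = 8.62×10^6 Pa, τ_CB = 7.18×10^6 Pa; maximum is in AC.
τ_max = T_AC·r/J = 12160·0.0965/1.36×10^-4 = 8.618×10^6 Pa.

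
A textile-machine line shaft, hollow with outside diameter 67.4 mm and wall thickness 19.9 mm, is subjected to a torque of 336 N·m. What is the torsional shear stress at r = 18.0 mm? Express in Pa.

3.07e6 Pa

J = π(d_o⁴ − d_i⁴)/32 = π(0.0674⁴ − 0.0276⁴)/32 = 1.969×10^-6 m⁴.
Shear stress varies linearly with radius: τ = T·r/J = 336.0 × 0.0180 / 1.969×10^-6 = 3.072×10^6 Pa.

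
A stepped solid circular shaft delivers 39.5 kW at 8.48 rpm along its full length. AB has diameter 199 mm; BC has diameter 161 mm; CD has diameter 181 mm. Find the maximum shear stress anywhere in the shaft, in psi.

ω = 2π·8.48/60 = 0.8880 rad/s, so T = P/ω = 39.5×10³ / 0.8880 = 44480 N·m.
Under the same torque, τ_max = 16T/(πd³) is largest where d is smallest — segment BC (d = 161 mm).
τ_max = 16·44480/(π·(0.161)³) = 5.428×10^7 Pa.

7870 psi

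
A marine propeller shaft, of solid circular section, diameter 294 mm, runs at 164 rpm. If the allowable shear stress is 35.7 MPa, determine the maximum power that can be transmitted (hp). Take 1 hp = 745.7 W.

4100 hp

J = πd⁴/32 = π(0.294)⁴/32 = 7.335×10^-4 m⁴.
T_max = τ_allow·J/r = 3.57×10^7 × 7.335×10^-4 / 0.147 = 178100 N·m.
ω = 2π·164/60 = 17.17 rad/s, so P_max = T_max·ω = 3.059×10^6 W.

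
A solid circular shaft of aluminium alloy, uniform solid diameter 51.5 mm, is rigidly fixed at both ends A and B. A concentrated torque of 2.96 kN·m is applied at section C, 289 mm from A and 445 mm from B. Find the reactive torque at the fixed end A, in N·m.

With uniform GJ and both ends fixed, compatibility θ_AC = θ_CB gives T_A·a = T_B·b, together with T_A + T_B = T₀.
T_A = T₀·b/(a+b) = 2960·445/734.0 = 1795 N·m; T_B = 1165 N·m.

1790 N·m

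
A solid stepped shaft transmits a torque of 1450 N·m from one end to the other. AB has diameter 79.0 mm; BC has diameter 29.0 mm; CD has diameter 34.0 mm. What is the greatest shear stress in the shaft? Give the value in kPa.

303000 kPa

Under the same torque, τ_max = 16T/(πd³) is largest where d is smallest — segment BC (d = 29.0 mm).
τ_max = 16·1450/(π·(0.0290)³) = 3.028×10^8 Pa.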